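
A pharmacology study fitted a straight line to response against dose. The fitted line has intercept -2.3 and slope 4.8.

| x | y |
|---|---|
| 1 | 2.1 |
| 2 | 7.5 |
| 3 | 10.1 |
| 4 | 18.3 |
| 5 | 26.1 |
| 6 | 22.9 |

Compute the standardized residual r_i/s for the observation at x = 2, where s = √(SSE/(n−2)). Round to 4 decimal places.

0.0645

x=1: ŷ = -2.3 + 4.8·1 = 2.5; r = 2.1 − 2.5 = -0.4
x=2: ŷ = -2.3 + 4.8·2 = 7.3; r = 7.5 − 7.3 = 0.2
x=3: ŷ = -2.3 + 4.8·3 = 12.1; r = 10.1 − 12.1 = -2
x=4: ŷ = -2.3 + 4.8·4 = 16.9; r = 18.3 − 16.9 = 1.4
x=5: ŷ = -2.3 + 4.8·5 = 21.7; r = 26.1 − 21.7 = 4.4
x=6: ŷ = -2.3 + 4.8·6 = 26.5; r = 22.9 − 26.5 = -3.6
SSE = 0.16 + 0.04 + 4 + 1.96 + 19.36 + 12.96 = 38.48
s = √(38.48/4) = 3.10161
r/s = 0.2 / 3.10161 = 0.0645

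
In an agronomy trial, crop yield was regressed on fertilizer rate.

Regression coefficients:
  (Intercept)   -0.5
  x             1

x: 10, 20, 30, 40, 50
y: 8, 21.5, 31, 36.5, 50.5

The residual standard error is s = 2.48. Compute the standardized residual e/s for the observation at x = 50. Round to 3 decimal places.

0.403

ŷ = -0.5 + 50 = 49.5
e = 50.5 − 49.5 = 1
e/s = 1 / 2.48 = 0.403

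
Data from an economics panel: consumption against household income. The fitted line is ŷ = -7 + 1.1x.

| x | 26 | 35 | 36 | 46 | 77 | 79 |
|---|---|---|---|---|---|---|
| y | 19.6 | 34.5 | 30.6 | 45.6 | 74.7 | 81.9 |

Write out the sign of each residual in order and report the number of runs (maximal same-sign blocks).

6 runs

x=26: ŷ = -7 + 1.1·26 = 21.6; r = 19.6 − 21.6 = -2
x=35: ŷ = -7 + 1.1·35 = 31.5; r = 34.5 − 31.5 = 3
x=36: ŷ = -7 + 1.1·36 = 32.6; r = 30.6 − 32.6 = -2
x=46: ŷ = -7 + 1.1·46 = 43.6; r = 45.6 − 43.6 = 2
x=77: ŷ = -7 + 1.1·77 = 77.7; r = 74.7 − 77.7 = -3
x=79: ŷ = -7 + 1.1·79 = 79.9; r = 81.9 − 79.9 = 2
Signs: − + − + − +
Runs: −×1, +×1, −×1, +×1, −×1, +×1 → 6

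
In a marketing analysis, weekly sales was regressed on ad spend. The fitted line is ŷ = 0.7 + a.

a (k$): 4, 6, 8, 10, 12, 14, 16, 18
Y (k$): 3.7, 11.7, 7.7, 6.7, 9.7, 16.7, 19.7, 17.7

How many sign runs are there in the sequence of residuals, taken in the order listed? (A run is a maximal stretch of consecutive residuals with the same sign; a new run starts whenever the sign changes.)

5 runs

a=4: ŷ = 0.7 + 4 = 4.7; e = 3.7 − 4.7 = -1
a=6: ŷ = 0.7 + 6 = 6.7; e = 11.7 − 6.7 = 5
a=8: ŷ = 0.7 + 8 = 8.7; e = 7.7 − 8.7 = -1
a=10: ŷ = 0.7 + 10 = 10.7; e = 6.7 − 10.7 = -4
a=12: ŷ = 0.7 + 12 = 12.7; e = 9.7 − 12.7 = -3
a=14: ŷ = 0.7 + 14 = 14.7; e = 16.7 − 14.7 = 2
a=16: ŷ = 0.7 + 16 = 16.7; e = 19.7 − 16.7 = 3
a=18: ŷ = 0.7 + 18 = 18.7; e = 17.7 − 18.7 = -1
Signs: − + − − − + + −
Runs: −×1, +×1, −×3, +×2, −×1 → 5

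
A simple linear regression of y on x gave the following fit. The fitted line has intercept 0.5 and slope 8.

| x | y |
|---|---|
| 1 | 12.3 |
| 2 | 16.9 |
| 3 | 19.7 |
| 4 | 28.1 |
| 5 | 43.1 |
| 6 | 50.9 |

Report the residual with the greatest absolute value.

x=1: ŷ = 0.5 + 8·1 = 8.5; r = 12.3 − 8.5 = 3.8
x=2: ŷ = 0.5 + 8·2 = 16.5; r = 16.9 − 16.5 = 0.4
x=3: ŷ = 0.5 + 8·3 = 24.5; r = 19.7 − 24.5 = -4.8
x=4: ŷ = 0.5 + 8·4 = 32.5; r = 28.1 − 32.5 = -4.4
x=5: ŷ = 0.5 + 8·5 = 40.5; r = 43.1 − 40.5 = 2.6
x=6: ŷ = 0.5 + 8·6 = 48.5; r = 50.9 − 48.5 = 2.4
Largest |r| is 4.8 at x = 3, residual -4.8.

r = -4.8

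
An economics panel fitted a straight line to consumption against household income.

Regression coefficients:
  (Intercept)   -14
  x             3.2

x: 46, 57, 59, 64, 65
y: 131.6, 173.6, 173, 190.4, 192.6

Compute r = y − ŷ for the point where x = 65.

ŷ = -14 + 3.2·65 = 194
r = 192.6 − 194 = -1.4

r = -1.4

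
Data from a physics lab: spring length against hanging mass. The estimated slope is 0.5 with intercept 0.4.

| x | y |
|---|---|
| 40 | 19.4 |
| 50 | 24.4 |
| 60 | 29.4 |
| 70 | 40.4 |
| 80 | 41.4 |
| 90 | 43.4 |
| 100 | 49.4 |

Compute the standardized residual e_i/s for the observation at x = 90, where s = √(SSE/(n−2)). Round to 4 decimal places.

x=40: ŷ = 0.4 + 0.5·40 = 20.4; e = 19.4 − 20.4 = -1
x=50: ŷ = 0.4 + 0.5·50 = 25.4; e = 24.4 − 25.4 = -1
x=60: ŷ = 0.4 + 0.5·60 = 30.4; e = 29.4 − 30.4 = -1
x=70: ŷ = 0.4 + 0.5·70 = 35.4; e = 40.4 − 35.4 = 5
x=80: ŷ = 0.4 + 0.5·80 = 40.4; e = 41.4 − 40.4 = 1
x=90: ŷ = 0.4 + 0.5·90 = 45.4; e = 43.4 − 45.4 = -2
x=100: ŷ = 0.4 + 0.5·100 = 50.4; e = 49.4 − 50.4 = -1
SSE = 1 + 1 + 1 + 25 + 1 + 4 + 1 = 34
s = √(34/5) = 2.60768
e/s = -2 / 2.60768 = -0.7670

-0.7670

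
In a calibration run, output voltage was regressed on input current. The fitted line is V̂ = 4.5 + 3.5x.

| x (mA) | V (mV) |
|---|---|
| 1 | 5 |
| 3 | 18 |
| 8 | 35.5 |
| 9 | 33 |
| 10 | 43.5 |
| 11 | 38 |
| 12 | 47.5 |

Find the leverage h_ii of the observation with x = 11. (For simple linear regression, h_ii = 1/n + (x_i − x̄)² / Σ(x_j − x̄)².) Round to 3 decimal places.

x̄ = (1 + 3 + 8 + 9 + 10 + 11 + 12)/7 = 7.71429
Σ(x − x̄)² = 45.0816 + 22.2245 + 0.0816327 + 1.65306 + 5.22449 + 10.7959 + 18.3673 = 103.429
h = 1/7 + (3.28571)²/103.429 = 0.142857 + 0.10438 = 0.247

h = 0.247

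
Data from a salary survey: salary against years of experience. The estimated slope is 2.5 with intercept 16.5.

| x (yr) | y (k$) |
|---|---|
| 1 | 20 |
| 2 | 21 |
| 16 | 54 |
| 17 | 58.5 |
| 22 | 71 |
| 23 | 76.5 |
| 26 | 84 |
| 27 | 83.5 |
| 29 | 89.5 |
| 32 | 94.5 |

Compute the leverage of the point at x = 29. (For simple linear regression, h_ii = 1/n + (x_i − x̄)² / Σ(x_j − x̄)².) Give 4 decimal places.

x̄ = (1 + 2 + 16 + 17 + 22 + 23 + 26 + 27 + 29 + 32)/10 = 19.5
Σ(x − x̄)² = 342.25 + 306.25 + 12.25 + 6.25 + 6.25 + 12.25 + 42.25 + 56.25 + 90.25 + 156.25 = 1030.5
h = 1/10 + (9.5)²/1030.5 = 0.1 + 0.0875788 = 0.1876

h = 0.1876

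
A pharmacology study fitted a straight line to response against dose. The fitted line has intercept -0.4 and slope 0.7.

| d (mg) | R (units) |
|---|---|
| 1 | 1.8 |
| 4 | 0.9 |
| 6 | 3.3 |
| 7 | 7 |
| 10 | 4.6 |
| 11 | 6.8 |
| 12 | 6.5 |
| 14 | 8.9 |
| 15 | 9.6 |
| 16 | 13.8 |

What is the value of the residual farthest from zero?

e = 3

d=1: R̂ = -0.4 + 0.7·1 = 0.3; e = 1.8 − 0.3 = 1.5
d=4: R̂ = -0.4 + 0.7·4 = 2.4; e = 0.9 − 2.4 = -1.5
d=6: R̂ = -0.4 + 0.7·6 = 3.8; e = 3.3 − 3.8 = -0.5
d=7: R̂ = -0.4 + 0.7·7 = 4.5; e = 7 − 4.5 = 2.5
d=10: R̂ = -0.4 + 0.7·10 = 6.6; e = 4.6 − 6.6 = -2
d=11: R̂ = -0.4 + 0.7·11 = 7.3; e = 6.8 − 7.3 = -0.5
d=12: R̂ = -0.4 + 0.7·12 = 8; e = 6.5 − 8 = -1.5
d=14: R̂ = -0.4 + 0.7·14 = 9.4; e = 8.9 − 9.4 = -0.5
d=15: R̂ = -0.4 + 0.7·15 = 10.1; e = 9.6 − 10.1 = -0.5
d=16: R̂ = -0.4 + 0.7·16 = 10.8; e = 13.8 − 10.8 = 3
Largest |e| is 3 at d = 16, residual 3.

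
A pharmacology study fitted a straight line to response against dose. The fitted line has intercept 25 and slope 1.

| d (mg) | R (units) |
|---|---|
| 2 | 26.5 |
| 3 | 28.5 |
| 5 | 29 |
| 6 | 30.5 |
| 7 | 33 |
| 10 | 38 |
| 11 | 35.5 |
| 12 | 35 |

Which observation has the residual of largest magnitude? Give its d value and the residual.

d=2: ŷ = 25 + 2 = 27; e = 26.5 − 27 = -0.5
d=3: ŷ = 25 + 3 = 28; e = 28.5 − 28 = 0.5
d=5: ŷ = 25 + 5 = 30; e = 29 − 30 = -1
d=6: ŷ = 25 + 6 = 31; e = 30.5 − 31 = -0.5
d=7: ŷ = 25 + 7 = 32; e = 33 − 32 = 1
d=10: ŷ = 25 + 10 = 35; e = 38 − 35 = 3
d=11: ŷ = 25 + 11 = 36; e = 35.5 − 36 = -0.5
d=12: ŷ = 25 + 12 = 37; e = 35 − 37 = -2
Largest |e| is 3 at d = 10, residual 3.

d = 10, e = 3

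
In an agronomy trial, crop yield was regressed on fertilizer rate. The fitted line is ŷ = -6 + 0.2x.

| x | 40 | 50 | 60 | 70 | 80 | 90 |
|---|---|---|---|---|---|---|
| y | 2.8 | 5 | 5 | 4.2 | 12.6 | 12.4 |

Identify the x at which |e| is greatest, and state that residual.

x = 70, e = -3.8

x=40: ŷ = -6 + 0.2·40 = 2; e = 2.8 − 2 = 0.8
x=50: ŷ = -6 + 0.2·50 = 4; e = 5 − 4 = 1
x=60: ŷ = -6 + 0.2·60 = 6; e = 5 − 6 = -1
x=70: ŷ = -6 + 0.2·70 = 8; e = 4.2 − 8 = -3.8
x=80: ŷ = -6 + 0.2·80 = 10; e = 12.6 − 10 = 2.6
x=90: ŷ = -6 + 0.2·90 = 12; e = 12.4 − 12 = 0.4
Largest |e| is 3.8 at x = 70, residual -3.8.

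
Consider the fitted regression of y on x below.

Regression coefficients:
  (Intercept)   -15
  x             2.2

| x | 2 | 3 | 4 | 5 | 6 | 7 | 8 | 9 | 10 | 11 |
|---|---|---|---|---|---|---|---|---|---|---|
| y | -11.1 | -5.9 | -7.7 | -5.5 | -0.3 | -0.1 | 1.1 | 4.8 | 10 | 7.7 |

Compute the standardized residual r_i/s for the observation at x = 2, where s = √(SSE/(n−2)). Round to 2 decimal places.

x=2: ŷ = -15 + 2.2·2 = -10.6; r = -11.1 − (-10.6) = -0.5
x=3: ŷ = -15 + 2.2·3 = -8.4; r = -5.9 − (-8.4) = 2.5
x=4: ŷ = -15 + 2.2·4 = -6.2; r = -7.7 − (-6.2) = -1.5
x=5: ŷ = -15 + 2.2·5 = -4; r = -5.5 − (-4) = -1.5
x=6: ŷ = -15 + 2.2·6 = -1.8; r = -0.3 − (-1.8) = 1.5
x=7: ŷ = -15 + 2.2·7 = 0.4; r = -0.1 − 0.4 = -0.5
x=8: ŷ = -15 + 2.2·8 = 2.6; r = 1.1 − 2.6 = -1.5
x=9: ŷ = -15 + 2.2·9 = 4.8; r = 4.8 − 4.8 = 0
x=10: ŷ = -15 + 2.2·10 = 7; r = 10 − 7 = 3
x=11: ŷ = -15 + 2.2·11 = 9.2; r = 7.7 − 9.2 = -1.5
SSE = 0.25 + 6.25 + 2.25 + 2.25 + 2.25 + 0.25 + 2.25 + 0 + 9 + 2.25 = 27
s = √(27/8) = 1.83712
r/s = -0.5 / 1.83712 = -0.27

-0.27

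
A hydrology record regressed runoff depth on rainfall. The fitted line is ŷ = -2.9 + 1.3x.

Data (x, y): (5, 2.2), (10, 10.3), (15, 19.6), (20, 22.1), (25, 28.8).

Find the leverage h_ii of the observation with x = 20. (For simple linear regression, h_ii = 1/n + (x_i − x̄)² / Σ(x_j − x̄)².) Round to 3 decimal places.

h = 0.300

x̄ = (5 + 10 + 15 + 20 + 25)/5 = 15
Σ(x − x̄)² = 100 + 25 + 0 + 25 + 100 = 250
h = 1/5 + (5)²/250 = 0.2 + 0.1 = 0.300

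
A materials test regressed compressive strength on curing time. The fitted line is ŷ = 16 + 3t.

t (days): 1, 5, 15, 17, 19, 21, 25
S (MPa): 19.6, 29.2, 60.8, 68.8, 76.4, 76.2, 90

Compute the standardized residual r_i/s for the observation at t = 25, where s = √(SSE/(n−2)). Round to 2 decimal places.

-0.43

t=1: ŷ = 16 + 3·1 = 19; r = 19.6 − 19 = 0.6
t=5: ŷ = 16 + 3·5 = 31; r = 29.2 − 31 = -1.8
t=15: ŷ = 16 + 3·15 = 61; r = 60.8 − 61 = -0.2
t=17: ŷ = 16 + 3·17 = 67; r = 68.8 − 67 = 1.8
t=19: ŷ = 16 + 3·19 = 73; r = 76.4 − 73 = 3.4
t=21: ŷ = 16 + 3·21 = 79; r = 76.2 − 79 = -2.8
t=25: ŷ = 16 + 3·25 = 91; r = 90 − 91 = -1
SSE = 0.36 + 3.24 + 0.04 + 3.24 + 11.56 + 7.84 + 1 = 27.28
s = √(27.28/5) = 2.33581
r/s = -1 / 2.33581 = -0.43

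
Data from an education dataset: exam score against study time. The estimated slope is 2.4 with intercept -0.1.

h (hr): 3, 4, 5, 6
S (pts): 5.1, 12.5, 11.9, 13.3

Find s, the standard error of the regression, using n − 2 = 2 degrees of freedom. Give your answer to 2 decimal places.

h=3: ŷ = -0.1 + 2.4·3 = 7.1; r = 5.1 − 7.1 = -2
h=4: ŷ = -0.1 + 2.4·4 = 9.5; r = 12.5 − 9.5 = 3
h=5: ŷ = -0.1 + 2.4·5 = 11.9; r = 11.9 − 11.9 = 0
h=6: ŷ = -0.1 + 2.4·6 = 14.3; r = 13.3 − 14.3 = -1
SSE = 4 + 9 + 0 + 1 = 14
s = √(14/2) = √7 ≈ 2.65

s = 2.65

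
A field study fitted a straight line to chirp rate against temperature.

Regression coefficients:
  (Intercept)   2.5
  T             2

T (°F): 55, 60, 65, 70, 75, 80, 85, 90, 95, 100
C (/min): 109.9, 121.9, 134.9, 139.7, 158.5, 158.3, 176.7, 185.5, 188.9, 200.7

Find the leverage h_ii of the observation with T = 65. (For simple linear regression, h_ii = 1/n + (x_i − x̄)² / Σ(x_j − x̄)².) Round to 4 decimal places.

h = 0.1758

T̄ = (55 + 60 + 65 + 70 + 75 + 80 + 85 + 90 + 95 + 100)/10 = 77.5
Σ(T − T̄)² = 506.25 + 306.25 + 156.25 + 56.25 + 6.25 + 6.25 + 56.25 + 156.25 + 306.25 + 506.25 = 2062.5
h = 1/10 + (-12.5)²/2062.5 = 0.1 + 0.0757576 = 0.1758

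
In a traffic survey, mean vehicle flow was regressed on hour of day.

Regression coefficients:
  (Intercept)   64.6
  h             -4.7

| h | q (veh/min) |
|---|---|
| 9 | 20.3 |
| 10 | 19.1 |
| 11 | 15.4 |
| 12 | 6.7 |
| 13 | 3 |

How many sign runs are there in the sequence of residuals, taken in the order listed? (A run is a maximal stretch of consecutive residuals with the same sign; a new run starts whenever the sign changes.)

3 runs

h=9: ŷ = 64.6 − 4.7·9 = 22.3; e = 20.3 − 22.3 = -2
h=10: ŷ = 64.6 − 4.7·10 = 17.6; e = 19.1 − 17.6 = 1.5
h=11: ŷ = 64.6 − 4.7·11 = 12.9; e = 15.4 − 12.9 = 2.5
h=12: ŷ = 64.6 − 4.7·12 = 8.2; e = 6.7 − 8.2 = -1.5
h=13: ŷ = 64.6 − 4.7·13 = 3.5; e = 3 − 3.5 = -0.5
Signs: − + + − −
Runs: −×1, +×2, −×2 → 3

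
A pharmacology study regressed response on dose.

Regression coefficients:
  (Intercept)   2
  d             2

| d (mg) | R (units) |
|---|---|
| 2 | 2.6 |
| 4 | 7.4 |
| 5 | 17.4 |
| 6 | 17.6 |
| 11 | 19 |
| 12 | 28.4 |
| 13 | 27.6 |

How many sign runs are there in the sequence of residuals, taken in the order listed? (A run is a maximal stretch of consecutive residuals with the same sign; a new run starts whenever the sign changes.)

d=2: ŷ = 2 + 2·2 = 6; e = 2.6 − 6 = -3.4
d=4: ŷ = 2 + 2·4 = 10; e = 7.4 − 10 = -2.6
d=5: ŷ = 2 + 2·5 = 12; e = 17.4 − 12 = 5.4
d=6: ŷ = 2 + 2·6 = 14; e = 17.6 − 14 = 3.6
d=11: ŷ = 2 + 2·11 = 24; e = 19 − 24 = -5
d=12: ŷ = 2 + 2·12 = 26; e = 28.4 − 26 = 2.4
d=13: ŷ = 2 + 2·13 = 28; e = 27.6 − 28 = -0.4
Signs: − − + + − + −
Runs: −×2, +×2, −×1, +×1, −×1 → 5

5 runs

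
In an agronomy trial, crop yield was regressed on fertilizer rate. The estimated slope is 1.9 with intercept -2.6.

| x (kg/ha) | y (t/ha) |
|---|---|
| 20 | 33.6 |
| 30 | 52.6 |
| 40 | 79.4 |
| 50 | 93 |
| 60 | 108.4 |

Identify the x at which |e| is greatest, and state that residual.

x = 40, e = 6

x=20: ŷ = -2.6 + 1.9·20 = 35.4; e = 33.6 − 35.4 = -1.8
x=30: ŷ = -2.6 + 1.9·30 = 54.4; e = 52.6 − 54.4 = -1.8
x=40: ŷ = -2.6 + 1.9·40 = 73.4; e = 79.4 − 73.4 = 6
x=50: ŷ = -2.6 + 1.9·50 = 92.4; e = 93 − 92.4 = 0.6
x=60: ŷ = -2.6 + 1.9·60 = 111.4; e = 108.4 − 111.4 = -3
Largest |e| is 6 at x = 40, residual 6.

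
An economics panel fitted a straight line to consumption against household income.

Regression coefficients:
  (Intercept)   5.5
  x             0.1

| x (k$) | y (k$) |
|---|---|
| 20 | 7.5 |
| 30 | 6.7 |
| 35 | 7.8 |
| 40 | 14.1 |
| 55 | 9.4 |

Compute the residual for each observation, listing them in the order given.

0, -1.8, -1.2, 4.6, -1.6

x=20: ŷ = 5.5 + 0.1·20 = 7.5; e = 7.5 − 7.5 = 0
x=30: ŷ = 5.5 + 0.1·30 = 8.5; e = 6.7 − 8.5 = -1.8
x=35: ŷ = 5.5 + 0.1·35 = 9; e = 7.8 − 9 = -1.2
x=40: ŷ = 5.5 + 0.1·40 = 9.5; e = 14.1 − 9.5 = 4.6
x=55: ŷ = 5.5 + 0.1·55 = 11; e = 9.4 − 11 = -1.6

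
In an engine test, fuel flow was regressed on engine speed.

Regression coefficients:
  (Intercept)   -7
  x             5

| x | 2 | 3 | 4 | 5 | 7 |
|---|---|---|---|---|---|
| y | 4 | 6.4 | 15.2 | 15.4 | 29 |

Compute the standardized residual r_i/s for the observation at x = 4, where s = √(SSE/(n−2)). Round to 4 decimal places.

x=2: ŷ = -7 + 5·2 = 3; r = 4 − 3 = 1
x=3: ŷ = -7 + 5·3 = 8; r = 6.4 − 8 = -1.6
x=4: ŷ = -7 + 5·4 = 13; r = 15.2 − 13 = 2.2
x=5: ŷ = -7 + 5·5 = 18; r = 15.4 − 18 = -2.6
x=7: ŷ = -7 + 5·7 = 28; r = 29 − 28 = 1
SSE = 1 + 2.56 + 4.84 + 6.76 + 1 = 16.16
s = √(16.16/3) = 2.32092
r/s = 2.2 / 2.32092 = 0.9479

0.9479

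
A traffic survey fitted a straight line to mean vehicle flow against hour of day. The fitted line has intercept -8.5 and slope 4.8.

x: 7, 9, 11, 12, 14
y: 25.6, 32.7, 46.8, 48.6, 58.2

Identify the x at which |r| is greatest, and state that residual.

x=7: ŷ = -8.5 + 4.8·7 = 25.1; r = 25.6 − 25.1 = 0.5
x=9: ŷ = -8.5 + 4.8·9 = 34.7; r = 32.7 − 34.7 = -2
x=11: ŷ = -8.5 + 4.8·11 = 44.3; r = 46.8 − 44.3 = 2.5
x=12: ŷ = -8.5 + 4.8·12 = 49.1; r = 48.6 − 49.1 = -0.5
x=14: ŷ = -8.5 + 4.8·14 = 58.7; r = 58.2 − 58.7 = -0.5
Largest |r| is 2.5 at x = 11, residual 2.5.

x = 11, r = 2.5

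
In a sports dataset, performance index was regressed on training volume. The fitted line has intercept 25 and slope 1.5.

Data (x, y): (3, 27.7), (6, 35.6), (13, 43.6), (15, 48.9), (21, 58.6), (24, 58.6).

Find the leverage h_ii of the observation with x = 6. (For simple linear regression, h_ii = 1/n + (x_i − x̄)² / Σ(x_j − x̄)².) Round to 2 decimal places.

x̄ = (3 + 6 + 13 + 15 + 21 + 24)/6 = 13.6667
Σ(x − x̄)² = 113.778 + 58.7778 + 0.444444 + 1.77778 + 53.7778 + 106.778 = 335.333
h = 1/6 + (-7.66667)²/335.333 = 0.166667 + 0.175282 = 0.34

h = 0.34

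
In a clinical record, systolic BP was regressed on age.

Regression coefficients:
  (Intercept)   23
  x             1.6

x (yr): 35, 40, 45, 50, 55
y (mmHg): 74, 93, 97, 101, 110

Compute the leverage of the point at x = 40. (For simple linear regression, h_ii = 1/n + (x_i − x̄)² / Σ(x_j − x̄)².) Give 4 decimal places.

h = 0.3000

x̄ = (35 + 40 + 45 + 50 + 55)/5 = 45
Σ(x − x̄)² = 100 + 25 + 0 + 25 + 100 = 250
h = 1/5 + (-5)²/250 = 0.2 + 0.1 = 0.3000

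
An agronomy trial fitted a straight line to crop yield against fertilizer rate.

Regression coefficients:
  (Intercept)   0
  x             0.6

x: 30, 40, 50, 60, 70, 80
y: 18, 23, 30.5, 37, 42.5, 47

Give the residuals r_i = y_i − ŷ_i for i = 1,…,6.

x=30: ŷ = 0.6·30 = 18; r = 18 − 18 = 0
x=40: ŷ = 0.6·40 = 24; r = 23 − 24 = -1
x=50: ŷ = 0.6·50 = 30; r = 30.5 − 30 = 0.5
x=60: ŷ = 0.6·60 = 36; r = 37 − 36 = 1
x=70: ŷ = 0.6·70 = 42; r = 42.5 − 42 = 0.5
x=80: ŷ = 0.6·80 = 48; r = 47 − 48 = -1

0, -1, 0.5, 1, 0.5, -1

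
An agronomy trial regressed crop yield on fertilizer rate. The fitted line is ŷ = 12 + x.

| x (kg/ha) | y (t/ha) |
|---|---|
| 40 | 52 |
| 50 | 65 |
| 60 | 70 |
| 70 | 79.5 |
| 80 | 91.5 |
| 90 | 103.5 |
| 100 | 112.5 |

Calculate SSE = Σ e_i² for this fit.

SSE = 22

x=40: ŷ = 12 + 40 = 52; e = 52 − 52 = 0
x=50: ŷ = 12 + 50 = 62; e = 65 − 62 = 3
x=60: ŷ = 12 + 60 = 72; e = 70 − 72 = -2
x=70: ŷ = 12 + 70 = 82; e = 79.5 − 82 = -2.5
x=80: ŷ = 12 + 80 = 92; e = 91.5 − 92 = -0.5
x=90: ŷ = 12 + 90 = 102; e = 103.5 − 102 = 1.5
x=100: ŷ = 12 + 100 = 112; e = 112.5 − 112 = 0.5
SSE = 0 + 9 + 4 + 6.25 + 0.25 + 2.25 + 0.25 = 22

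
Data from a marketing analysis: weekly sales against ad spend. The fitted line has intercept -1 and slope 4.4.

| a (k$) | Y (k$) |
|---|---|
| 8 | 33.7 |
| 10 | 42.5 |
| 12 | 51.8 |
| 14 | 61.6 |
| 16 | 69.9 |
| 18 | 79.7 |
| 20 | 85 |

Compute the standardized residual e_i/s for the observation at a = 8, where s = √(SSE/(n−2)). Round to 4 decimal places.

-0.3953

a=8: Ŷ = -1 + 4.4·8 = 34.2; e = 33.7 − 34.2 = -0.5
a=10: Ŷ = -1 + 4.4·10 = 43; e = 42.5 − 43 = -0.5
a=12: Ŷ = -1 + 4.4·12 = 51.8; e = 51.8 − 51.8 = 0
a=14: Ŷ = -1 + 4.4·14 = 60.6; e = 61.6 − 60.6 = 1
a=16: Ŷ = -1 + 4.4·16 = 69.4; e = 69.9 − 69.4 = 0.5
a=18: Ŷ = -1 + 4.4·18 = 78.2; e = 79.7 − 78.2 = 1.5
a=20: Ŷ = -1 + 4.4·20 = 87; e = 85 − 87 = -2
SSE = 0.25 + 0.25 + 0 + 1 + 0.25 + 2.25 + 4 = 8
s = √(8/5) = 1.26491
e/s = -0.5 / 1.26491 = -0.3953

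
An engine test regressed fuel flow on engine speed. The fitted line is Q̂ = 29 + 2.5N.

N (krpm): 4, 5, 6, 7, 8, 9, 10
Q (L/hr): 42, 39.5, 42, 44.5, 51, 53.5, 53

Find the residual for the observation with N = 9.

e = 2

Q̂ = 29 + 2.5·9 = 51.5
e = 53.5 − 51.5 = 2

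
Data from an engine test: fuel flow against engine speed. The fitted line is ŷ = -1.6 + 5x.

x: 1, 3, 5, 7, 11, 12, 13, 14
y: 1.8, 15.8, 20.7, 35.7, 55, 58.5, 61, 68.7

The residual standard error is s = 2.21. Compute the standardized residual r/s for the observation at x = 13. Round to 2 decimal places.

ŷ = -1.6 + 5·13 = 63.4
r = 61 − 63.4 = -2.4
r/s = -2.4 / 2.21 = -1.09

-1.09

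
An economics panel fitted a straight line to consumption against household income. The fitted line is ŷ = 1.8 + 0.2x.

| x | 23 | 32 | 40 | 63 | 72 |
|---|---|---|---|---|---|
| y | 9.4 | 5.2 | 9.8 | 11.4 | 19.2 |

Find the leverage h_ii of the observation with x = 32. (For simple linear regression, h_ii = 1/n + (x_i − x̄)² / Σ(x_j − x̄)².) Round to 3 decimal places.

x̄ = (23 + 32 + 40 + 63 + 72)/5 = 46
Σ(x − x̄)² = 529 + 196 + 36 + 289 + 676 = 1726
h = 1/5 + (-14)²/1726 = 0.2 + 0.113557 = 0.314

h = 0.314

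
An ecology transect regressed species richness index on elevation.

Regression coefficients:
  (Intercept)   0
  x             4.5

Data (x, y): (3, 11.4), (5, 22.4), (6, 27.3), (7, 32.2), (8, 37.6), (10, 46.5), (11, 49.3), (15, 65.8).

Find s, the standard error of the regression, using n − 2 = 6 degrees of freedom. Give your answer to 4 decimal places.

s = 1.4572

x=3: ŷ = 4.5·3 = 13.5; r = 11.4 − 13.5 = -2.1
x=5: ŷ = 4.5·5 = 22.5; r = 22.4 − 22.5 = -0.1
x=6: ŷ = 4.5·6 = 27; r = 27.3 − 27 = 0.3
x=7: ŷ = 4.5·7 = 31.5; r = 32.2 − 31.5 = 0.7
x=8: ŷ = 4.5·8 = 36; r = 37.6 − 36 = 1.6
x=10: ŷ = 4.5·10 = 45; r = 46.5 − 45 = 1.5
x=11: ŷ = 4.5·11 = 49.5; r = 49.3 − 49.5 = -0.2
x=15: ŷ = 4.5·15 = 67.5; r = 65.8 − 67.5 = -1.7
SSE = 4.41 + 0.01 + 0.09 + 0.49 + 2.56 + 2.25 + 0.04 + 2.89 = 12.74
s = √(12.74/6) = √2.12333 ≈ 1.4572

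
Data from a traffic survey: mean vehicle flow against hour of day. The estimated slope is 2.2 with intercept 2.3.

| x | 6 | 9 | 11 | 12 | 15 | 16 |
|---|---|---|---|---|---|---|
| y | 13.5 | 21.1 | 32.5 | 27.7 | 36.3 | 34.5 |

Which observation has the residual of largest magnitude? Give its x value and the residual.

x = 11, e = 6

x=6: ŷ = 2.3 + 2.2·6 = 15.5; e = 13.5 − 15.5 = -2
x=9: ŷ = 2.3 + 2.2·9 = 22.1; e = 21.1 − 22.1 = -1
x=11: ŷ = 2.3 + 2.2·11 = 26.5; e = 32.5 − 26.5 = 6
x=12: ŷ = 2.3 + 2.2·12 = 28.7; e = 27.7 − 28.7 = -1
x=15: ŷ = 2.3 + 2.2·15 = 35.3; e = 36.3 − 35.3 = 1
x=16: ŷ = 2.3 + 2.2·16 = 37.5; e = 34.5 − 37.5 = -3
Largest |e| is 6 at x = 11, residual 6.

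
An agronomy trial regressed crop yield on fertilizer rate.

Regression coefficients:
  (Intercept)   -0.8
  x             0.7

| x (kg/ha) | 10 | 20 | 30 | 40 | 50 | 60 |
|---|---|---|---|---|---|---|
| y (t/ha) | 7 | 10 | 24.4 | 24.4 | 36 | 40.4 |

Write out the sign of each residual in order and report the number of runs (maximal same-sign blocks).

6 runs

x=10: ŷ = -0.8 + 0.7·10 = 6.2; e = 7 − 6.2 = 0.8
x=20: ŷ = -0.8 + 0.7·20 = 13.2; e = 10 − 13.2 = -3.2
x=30: ŷ = -0.8 + 0.7·30 = 20.2; e = 24.4 − 20.2 = 4.2
x=40: ŷ = -0.8 + 0.7·40 = 27.2; e = 24.4 − 27.2 = -2.8
x=50: ŷ = -0.8 + 0.7·50 = 34.2; e = 36 − 34.2 = 1.8
x=60: ŷ = -0.8 + 0.7·60 = 41.2; e = 40.4 − 41.2 = -0.8
Signs: + − + − + −
Runs: +×1, −×1, +×1, −×1, +×1, −×1 → 6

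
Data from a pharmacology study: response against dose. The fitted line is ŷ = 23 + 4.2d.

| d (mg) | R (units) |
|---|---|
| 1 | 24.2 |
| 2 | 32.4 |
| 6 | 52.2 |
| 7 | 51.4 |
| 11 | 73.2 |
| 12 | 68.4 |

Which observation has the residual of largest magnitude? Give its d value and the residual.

d = 12, e = -5

d=1: ŷ = 23 + 4.2·1 = 27.2; e = 24.2 − 27.2 = -3
d=2: ŷ = 23 + 4.2·2 = 31.4; e = 32.4 − 31.4 = 1
d=6: ŷ = 23 + 4.2·6 = 48.2; e = 52.2 − 48.2 = 4
d=7: ŷ = 23 + 4.2·7 = 52.4; e = 51.4 − 52.4 = -1
d=11: ŷ = 23 + 4.2·11 = 69.2; e = 73.2 − 69.2 = 4
d=12: ŷ = 23 + 4.2·12 = 73.4; e = 68.4 − 73.4 = -5
Largest |e| is 5 at d = 12, residual -5.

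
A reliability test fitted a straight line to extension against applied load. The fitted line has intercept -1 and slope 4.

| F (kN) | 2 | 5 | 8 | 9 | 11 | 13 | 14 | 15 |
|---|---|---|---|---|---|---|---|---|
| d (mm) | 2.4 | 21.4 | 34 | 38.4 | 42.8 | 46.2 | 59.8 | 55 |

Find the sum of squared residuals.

F=2: d̂ = -1 + 4·2 = 7; r = 2.4 − 7 = -4.6
F=5: d̂ = -1 + 4·5 = 19; r = 21.4 − 19 = 2.4
F=8: d̂ = -1 + 4·8 = 31; r = 34 − 31 = 3
F=9: d̂ = -1 + 4·9 = 35; r = 38.4 − 35 = 3.4
F=11: d̂ = -1 + 4·11 = 43; r = 42.8 − 43 = -0.2
F=13: d̂ = -1 + 4·13 = 51; r = 46.2 − 51 = -4.8
F=14: d̂ = -1 + 4·14 = 55; r = 59.8 − 55 = 4.8
F=15: d̂ = -1 + 4·15 = 59; r = 55 − 59 = -4
SSE = 21.16 + 5.76 + 9 + 11.56 + 0.04 + 23.04 + 23.04 + 16 = 109.6

SSE = 109.6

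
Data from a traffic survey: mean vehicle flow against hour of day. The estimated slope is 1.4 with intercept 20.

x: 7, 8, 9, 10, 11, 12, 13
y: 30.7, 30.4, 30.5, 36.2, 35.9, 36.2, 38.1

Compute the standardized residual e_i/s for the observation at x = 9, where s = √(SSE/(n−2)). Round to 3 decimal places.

-1.396

x=7: ŷ = 20 + 1.4·7 = 29.8; e = 30.7 − 29.8 = 0.9
x=8: ŷ = 20 + 1.4·8 = 31.2; e = 30.4 − 31.2 = -0.8
x=9: ŷ = 20 + 1.4·9 = 32.6; e = 30.5 − 32.6 = -2.1
x=10: ŷ = 20 + 1.4·10 = 34; e = 36.2 − 34 = 2.2
x=11: ŷ = 20 + 1.4·11 = 35.4; e = 35.9 − 35.4 = 0.5
x=12: ŷ = 20 + 1.4·12 = 36.8; e = 36.2 − 36.8 = -0.6
x=13: ŷ = 20 + 1.4·13 = 38.2; e = 38.1 − 38.2 = -0.1
SSE = 0.81 + 0.64 + 4.41 + 4.84 + 0.25 + 0.36 + 0.01 = 11.32
s = √(11.32/5) = 1.50466
e/s = -2.1 / 1.50466 = -1.396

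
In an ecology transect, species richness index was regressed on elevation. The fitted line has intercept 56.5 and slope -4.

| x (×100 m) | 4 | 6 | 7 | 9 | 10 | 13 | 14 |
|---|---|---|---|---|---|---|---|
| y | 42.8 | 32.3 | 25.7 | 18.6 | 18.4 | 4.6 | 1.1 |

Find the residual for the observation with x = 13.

e = 0.1

ŷ = 56.5 − 4·13 = 4.5
e = 4.6 − 4.5 = 0.1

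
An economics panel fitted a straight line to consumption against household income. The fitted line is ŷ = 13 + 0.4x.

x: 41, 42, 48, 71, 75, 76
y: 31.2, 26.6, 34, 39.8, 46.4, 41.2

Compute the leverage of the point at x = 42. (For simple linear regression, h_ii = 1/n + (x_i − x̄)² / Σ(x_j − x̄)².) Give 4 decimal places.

h = 0.3658

x̄ = (41 + 42 + 48 + 71 + 75 + 76)/6 = 58.8333
Σ(x − x̄)² = 318.028 + 283.361 + 117.361 + 148.028 + 261.361 + 294.694 = 1422.83
h = 1/6 + (-16.8333)²/1422.83 = 0.166667 + 0.199153 = 0.3658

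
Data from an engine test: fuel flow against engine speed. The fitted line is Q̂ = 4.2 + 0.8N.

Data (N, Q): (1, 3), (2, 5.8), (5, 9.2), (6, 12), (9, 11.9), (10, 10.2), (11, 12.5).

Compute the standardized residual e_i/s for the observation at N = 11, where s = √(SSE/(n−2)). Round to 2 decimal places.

N=1: Q̂ = 4.2 + 0.8·1 = 5; e = 3 − 5 = -2
N=2: Q̂ = 4.2 + 0.8·2 = 5.8; e = 5.8 − 5.8 = 0
N=5: Q̂ = 4.2 + 0.8·5 = 8.2; e = 9.2 − 8.2 = 1
N=6: Q̂ = 4.2 + 0.8·6 = 9; e = 12 − 9 = 3
N=9: Q̂ = 4.2 + 0.8·9 = 11.4; e = 11.9 − 11.4 = 0.5
N=10: Q̂ = 4.2 + 0.8·10 = 12.2; e = 10.2 − 12.2 = -2
N=11: Q̂ = 4.2 + 0.8·11 = 13; e = 12.5 − 13 = -0.5
SSE = 4 + 0 + 1 + 9 + 0.25 + 4 + 0.25 = 18.5
s = √(18.5/5) = 1.92354
e/s = -0.5 / 1.92354 = -0.26

-0.26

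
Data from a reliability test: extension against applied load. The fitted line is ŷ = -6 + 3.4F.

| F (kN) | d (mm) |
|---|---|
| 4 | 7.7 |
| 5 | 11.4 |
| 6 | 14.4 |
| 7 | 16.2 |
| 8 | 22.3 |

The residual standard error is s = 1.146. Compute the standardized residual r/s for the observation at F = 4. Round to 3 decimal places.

0.087

ŷ = -6 + 3.4·4 = 7.6
r = 7.7 − 7.6 = 0.1
r/s = 0.1 / 1.146 = 0.087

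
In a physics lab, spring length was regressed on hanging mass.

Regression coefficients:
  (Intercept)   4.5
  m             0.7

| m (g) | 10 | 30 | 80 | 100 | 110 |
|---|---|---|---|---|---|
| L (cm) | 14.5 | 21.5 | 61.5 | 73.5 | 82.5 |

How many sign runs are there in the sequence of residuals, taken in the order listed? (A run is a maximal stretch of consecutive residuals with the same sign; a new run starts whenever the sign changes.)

5 runs

m=10: L̂ = 4.5 + 0.7·10 = 11.5; e = 14.5 − 11.5 = 3
m=30: L̂ = 4.5 + 0.7·30 = 25.5; e = 21.5 − 25.5 = -4
m=80: L̂ = 4.5 + 0.7·80 = 60.5; e = 61.5 − 60.5 = 1
m=100: L̂ = 4.5 + 0.7·100 = 74.5; e = 73.5 − 74.5 = -1
m=110: L̂ = 4.5 + 0.7·110 = 81.5; e = 82.5 − 81.5 = 1
Signs: + − + − +
Runs: +×1, −×1, +×1, −×1, +×1 → 5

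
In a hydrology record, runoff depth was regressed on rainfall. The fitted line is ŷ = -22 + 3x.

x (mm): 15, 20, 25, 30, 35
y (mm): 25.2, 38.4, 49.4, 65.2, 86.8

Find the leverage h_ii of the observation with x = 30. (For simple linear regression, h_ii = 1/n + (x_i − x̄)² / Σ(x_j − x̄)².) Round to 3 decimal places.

x̄ = (15 + 20 + 25 + 30 + 35)/5 = 25
Σ(x − x̄)² = 100 + 25 + 0 + 25 + 100 = 250
h = 1/5 + (5)²/250 = 0.2 + 0.1 = 0.300

h = 0.300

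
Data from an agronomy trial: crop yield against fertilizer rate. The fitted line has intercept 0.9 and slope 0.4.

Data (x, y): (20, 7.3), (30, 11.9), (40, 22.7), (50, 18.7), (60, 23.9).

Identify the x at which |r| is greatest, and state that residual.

x=20: ŷ = 0.9 + 0.4·20 = 8.9; r = 7.3 − 8.9 = -1.6
x=30: ŷ = 0.9 + 0.4·30 = 12.9; r = 11.9 − 12.9 = -1
x=40: ŷ = 0.9 + 0.4·40 = 16.9; r = 22.7 − 16.9 = 5.8
x=50: ŷ = 0.9 + 0.4·50 = 20.9; r = 18.7 − 20.9 = -2.2
x=60: ŷ = 0.9 + 0.4·60 = 24.9; r = 23.9 − 24.9 = -1
Largest |r| is 5.8 at x = 40, residual 5.8.

x = 40, r = 5.8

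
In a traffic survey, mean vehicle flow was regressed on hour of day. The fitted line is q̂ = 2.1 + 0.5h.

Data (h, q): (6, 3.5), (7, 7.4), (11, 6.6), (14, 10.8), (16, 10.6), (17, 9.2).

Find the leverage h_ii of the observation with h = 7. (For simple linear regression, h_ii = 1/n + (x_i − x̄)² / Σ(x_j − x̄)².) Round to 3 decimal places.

h = 0.385

h̄ = (6 + 7 + 11 + 14 + 16 + 17)/6 = 11.8333
Σ(h − h̄)² = 34.0278 + 23.3611 + 0.694444 + 4.69444 + 17.3611 + 26.6944 = 106.833
h = 1/6 + (-4.83333)²/106.833 = 0.166667 + 0.218669 = 0.385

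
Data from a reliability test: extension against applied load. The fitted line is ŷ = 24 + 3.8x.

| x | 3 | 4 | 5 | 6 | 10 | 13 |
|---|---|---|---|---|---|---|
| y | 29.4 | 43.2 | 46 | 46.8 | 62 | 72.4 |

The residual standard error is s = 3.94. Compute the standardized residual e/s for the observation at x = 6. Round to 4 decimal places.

ŷ = 24 + 3.8·6 = 46.8
e = 46.8 − 46.8 = 0
e/s = 0 / 3.94 = 0.0000

0.0000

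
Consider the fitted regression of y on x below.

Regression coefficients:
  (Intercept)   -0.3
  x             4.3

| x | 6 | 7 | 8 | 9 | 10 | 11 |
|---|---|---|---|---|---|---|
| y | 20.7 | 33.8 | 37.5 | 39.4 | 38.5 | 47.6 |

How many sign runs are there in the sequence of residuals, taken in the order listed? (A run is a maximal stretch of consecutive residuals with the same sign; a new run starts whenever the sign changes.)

4 runs

x=6: ŷ = -0.3 + 4.3·6 = 25.5; r = 20.7 − 25.5 = -4.8
x=7: ŷ = -0.3 + 4.3·7 = 29.8; r = 33.8 − 29.8 = 4
x=8: ŷ = -0.3 + 4.3·8 = 34.1; r = 37.5 − 34.1 = 3.4
x=9: ŷ = -0.3 + 4.3·9 = 38.4; r = 39.4 − 38.4 = 1
x=10: ŷ = -0.3 + 4.3·10 = 42.7; r = 38.5 − 42.7 = -4.2
x=11: ŷ = -0.3 + 4.3·11 = 47; r = 47.6 − 47 = 0.6
Signs: − + + + − +
Runs: −×1, +×3, −×1, +×1 → 4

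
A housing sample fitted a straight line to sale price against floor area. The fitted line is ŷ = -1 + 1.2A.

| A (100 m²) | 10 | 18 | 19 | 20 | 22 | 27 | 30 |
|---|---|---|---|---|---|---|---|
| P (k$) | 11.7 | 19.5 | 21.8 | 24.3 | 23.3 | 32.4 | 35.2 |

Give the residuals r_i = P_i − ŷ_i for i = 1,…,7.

A=10: ŷ = -1 + 1.2·10 = 11; r = 11.7 − 11 = 0.7
A=18: ŷ = -1 + 1.2·18 = 20.6; r = 19.5 − 20.6 = -1.1
A=19: ŷ = -1 + 1.2·19 = 21.8; r = 21.8 − 21.8 = 0
A=20: ŷ = -1 + 1.2·20 = 23; r = 24.3 − 23 = 1.3
A=22: ŷ = -1 + 1.2·22 = 25.4; r = 23.3 − 25.4 = -2.1
A=27: ŷ = -1 + 1.2·27 = 31.4; r = 32.4 − 31.4 = 1
A=30: ŷ = -1 + 1.2·30 = 35; r = 35.2 − 35 = 0.2

0.7, -1.1, 0, 1.3, -2.1, 1, 0.2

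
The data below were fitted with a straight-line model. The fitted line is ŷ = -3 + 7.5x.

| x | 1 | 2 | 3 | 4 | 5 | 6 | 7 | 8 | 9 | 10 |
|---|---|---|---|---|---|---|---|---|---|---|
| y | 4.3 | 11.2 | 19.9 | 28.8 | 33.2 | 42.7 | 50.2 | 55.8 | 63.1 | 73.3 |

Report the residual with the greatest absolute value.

r = 1.8

x=1: ŷ = -3 + 7.5·1 = 4.5; r = 4.3 − 4.5 = -0.2
x=2: ŷ = -3 + 7.5·2 = 12; r = 11.2 − 12 = -0.8
x=3: ŷ = -3 + 7.5·3 = 19.5; r = 19.9 − 19.5 = 0.4
x=4: ŷ = -3 + 7.5·4 = 27; r = 28.8 − 27 = 1.8
x=5: ŷ = -3 + 7.5·5 = 34.5; r = 33.2 − 34.5 = -1.3
x=6: ŷ = -3 + 7.5·6 = 42; r = 42.7 − 42 = 0.7
x=7: ŷ = -3 + 7.5·7 = 49.5; r = 50.2 − 49.5 = 0.7
x=8: ŷ = -3 + 7.5·8 = 57; r = 55.8 − 57 = -1.2
x=9: ŷ = -3 + 7.5·9 = 64.5; r = 63.1 − 64.5 = -1.4
x=10: ŷ = -3 + 7.5·10 = 72; r = 73.3 − 72 = 1.3
Largest |r| is 1.8 at x = 4, residual 1.8.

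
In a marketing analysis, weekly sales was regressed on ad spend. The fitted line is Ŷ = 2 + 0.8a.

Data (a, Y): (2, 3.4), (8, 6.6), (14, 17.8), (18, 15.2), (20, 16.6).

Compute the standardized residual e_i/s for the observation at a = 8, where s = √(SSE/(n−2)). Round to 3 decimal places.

a=2: Ŷ = 2 + 0.8·2 = 3.6; e = 3.4 − 3.6 = -0.2
a=8: Ŷ = 2 + 0.8·8 = 8.4; e = 6.6 − 8.4 = -1.8
a=14: Ŷ = 2 + 0.8·14 = 13.2; e = 17.8 − 13.2 = 4.6
a=18: Ŷ = 2 + 0.8·18 = 16.4; e = 15.2 − 16.4 = -1.2
a=20: Ŷ = 2 + 0.8·20 = 18; e = 16.6 − 18 = -1.4
SSE = 0.04 + 3.24 + 21.16 + 1.44 + 1.96 = 27.84
s = √(27.84/3) = 3.04631
e/s = -1.8 / 3.04631 = -0.591

-0.591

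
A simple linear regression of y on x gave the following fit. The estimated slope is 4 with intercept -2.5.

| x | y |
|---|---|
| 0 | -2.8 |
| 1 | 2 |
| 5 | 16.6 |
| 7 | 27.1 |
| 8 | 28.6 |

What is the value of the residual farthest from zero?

x=0: ŷ = -2.5 + 4·0 = -2.5; r = -2.8 − (-2.5) = -0.3
x=1: ŷ = -2.5 + 4·1 = 1.5; r = 2 − 1.5 = 0.5
x=5: ŷ = -2.5 + 4·5 = 17.5; r = 16.6 − 17.5 = -0.9
x=7: ŷ = -2.5 + 4·7 = 25.5; r = 27.1 − 25.5 = 1.6
x=8: ŷ = -2.5 + 4·8 = 29.5; r = 28.6 − 29.5 = -0.9
Largest |r| is 1.6 at x = 7, residual 1.6.

r = 1.6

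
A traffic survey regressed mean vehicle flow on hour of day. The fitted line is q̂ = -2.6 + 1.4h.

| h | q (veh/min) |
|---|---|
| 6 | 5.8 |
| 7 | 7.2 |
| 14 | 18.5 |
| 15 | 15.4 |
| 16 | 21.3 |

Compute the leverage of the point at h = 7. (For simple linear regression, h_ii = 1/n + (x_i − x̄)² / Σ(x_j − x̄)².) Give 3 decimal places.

h̄ = (6 + 7 + 14 + 15 + 16)/5 = 11.6
Σ(h − h̄)² = 31.36 + 21.16 + 5.76 + 11.56 + 19.36 = 89.2
h = 1/5 + (-4.6)²/89.2 = 0.2 + 0.23722 = 0.437

h = 0.437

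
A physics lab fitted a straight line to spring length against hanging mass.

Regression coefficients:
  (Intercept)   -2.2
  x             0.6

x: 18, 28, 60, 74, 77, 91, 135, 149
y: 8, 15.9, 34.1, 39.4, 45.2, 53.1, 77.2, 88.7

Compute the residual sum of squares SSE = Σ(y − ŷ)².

x=18: ŷ = -2.2 + 0.6·18 = 8.6; e = 8 − 8.6 = -0.6
x=28: ŷ = -2.2 + 0.6·28 = 14.6; e = 15.9 − 14.6 = 1.3
x=60: ŷ = -2.2 + 0.6·60 = 33.8; e = 34.1 − 33.8 = 0.3
x=74: ŷ = -2.2 + 0.6·74 = 42.2; e = 39.4 − 42.2 = -2.8
x=77: ŷ = -2.2 + 0.6·77 = 44; e = 45.2 − 44 = 1.2
x=91: ŷ = -2.2 + 0.6·91 = 52.4; e = 53.1 − 52.4 = 0.7
x=135: ŷ = -2.2 + 0.6·135 = 78.8; e = 77.2 − 78.8 = -1.6
x=149: ŷ = -2.2 + 0.6·149 = 87.2; e = 88.7 − 87.2 = 1.5
SSE = 0.36 + 1.69 + 0.09 + 7.84 + 1.44 + 0.49 + 2.56 + 2.25 = 16.72

SSE = 16.72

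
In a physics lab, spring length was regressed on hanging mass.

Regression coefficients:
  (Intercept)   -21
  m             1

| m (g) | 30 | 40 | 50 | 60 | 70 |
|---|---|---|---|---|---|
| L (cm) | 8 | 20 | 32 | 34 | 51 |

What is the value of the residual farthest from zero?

e = -5

m=30: L̂ = -21 + 30 = 9; e = 8 − 9 = -1
m=40: L̂ = -21 + 40 = 19; e = 20 − 19 = 1
m=50: L̂ = -21 + 50 = 29; e = 32 − 29 = 3
m=60: L̂ = -21 + 60 = 39; e = 34 − 39 = -5
m=70: L̂ = -21 + 70 = 49; e = 51 − 49 = 2
Largest |e| is 5 at m = 60, residual -5.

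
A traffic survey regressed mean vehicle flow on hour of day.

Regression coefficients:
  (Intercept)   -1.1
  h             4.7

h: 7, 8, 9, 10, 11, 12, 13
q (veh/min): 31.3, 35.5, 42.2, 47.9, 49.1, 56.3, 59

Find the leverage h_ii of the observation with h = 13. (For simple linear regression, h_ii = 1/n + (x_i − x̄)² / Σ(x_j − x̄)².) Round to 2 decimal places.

h̄ = (7 + 8 + 9 + 10 + 11 + 12 + 13)/7 = 10
Σ(h − h̄)² = 9 + 4 + 1 + 0 + 1 + 4 + 9 = 28
h = 1/7 + (3)²/28 = 0.142857 + 0.321429 = 0.46

h = 0.46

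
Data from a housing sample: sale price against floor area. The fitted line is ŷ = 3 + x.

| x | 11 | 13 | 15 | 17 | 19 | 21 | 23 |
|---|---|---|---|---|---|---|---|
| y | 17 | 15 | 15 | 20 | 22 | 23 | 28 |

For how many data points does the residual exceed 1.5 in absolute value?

3

x=11: ŷ = 3 + 11 = 14; e = 17 − 14 = 3
x=13: ŷ = 3 + 13 = 16; e = 15 − 16 = -1
x=15: ŷ = 3 + 15 = 18; e = 15 − 18 = -3
x=17: ŷ = 3 + 17 = 20; e = 20 − 20 = 0
x=19: ŷ = 3 + 19 = 22; e = 22 − 22 = 0
x=21: ŷ = 3 + 21 = 24; e = 23 − 24 = -1
x=23: ŷ = 3 + 23 = 26; e = 28 − 26 = 2
|e| > 1.5: x=11 (|e|=3), x=15 (|e|=3), x=23 (|e|=2) → 3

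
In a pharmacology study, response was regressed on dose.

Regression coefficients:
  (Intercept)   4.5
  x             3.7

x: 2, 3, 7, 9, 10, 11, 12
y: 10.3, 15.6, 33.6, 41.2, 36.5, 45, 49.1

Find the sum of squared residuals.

x=2: ŷ = 4.5 + 3.7·2 = 11.9; e = 10.3 − 11.9 = -1.6
x=3: ŷ = 4.5 + 3.7·3 = 15.6; e = 15.6 − 15.6 = 0
x=7: ŷ = 4.5 + 3.7·7 = 30.4; e = 33.6 − 30.4 = 3.2
x=9: ŷ = 4.5 + 3.7·9 = 37.8; e = 41.2 − 37.8 = 3.4
x=10: ŷ = 4.5 + 3.7·10 = 41.5; e = 36.5 − 41.5 = -5
x=11: ŷ = 4.5 + 3.7·11 = 45.2; e = 45 − 45.2 = -0.2
x=12: ŷ = 4.5 + 3.7·12 = 48.9; e = 49.1 − 48.9 = 0.2
SSE = 2.56 + 0 + 10.24 + 11.56 + 25 + 0.04 + 0.04 = 49.44

SSE = 49.44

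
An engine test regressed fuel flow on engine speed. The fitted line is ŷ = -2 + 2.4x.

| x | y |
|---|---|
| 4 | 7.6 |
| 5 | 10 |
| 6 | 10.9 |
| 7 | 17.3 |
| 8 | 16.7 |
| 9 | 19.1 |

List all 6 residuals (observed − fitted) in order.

0, 0, -1.5, 2.5, -0.5, -0.5

x=4: ŷ = -2 + 2.4·4 = 7.6; e = 7.6 − 7.6 = 0
x=5: ŷ = -2 + 2.4·5 = 10; e = 10 − 10 = 0
x=6: ŷ = -2 + 2.4·6 = 12.4; e = 10.9 − 12.4 = -1.5
x=7: ŷ = -2 + 2.4·7 = 14.8; e = 17.3 − 14.8 = 2.5
x=8: ŷ = -2 + 2.4·8 = 17.2; e = 16.7 − 17.2 = -0.5
x=9: ŷ = -2 + 2.4·9 = 19.6; e = 19.1 − 19.6 = -0.5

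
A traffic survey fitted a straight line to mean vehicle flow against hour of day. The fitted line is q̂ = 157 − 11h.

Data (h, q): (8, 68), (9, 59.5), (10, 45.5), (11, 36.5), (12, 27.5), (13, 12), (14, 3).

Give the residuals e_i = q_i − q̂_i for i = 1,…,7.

h=8: q̂ = 157 − 11·8 = 69; e = 68 − 69 = -1
h=9: q̂ = 157 − 11·9 = 58; e = 59.5 − 58 = 1.5
h=10: q̂ = 157 − 11·10 = 47; e = 45.5 − 47 = -1.5
h=11: q̂ = 157 − 11·11 = 36; e = 36.5 − 36 = 0.5
h=12: q̂ = 157 − 11·12 = 25; e = 27.5 − 25 = 2.5
h=13: q̂ = 157 − 11·13 = 14; e = 12 − 14 = -2
h=14: q̂ = 157 − 11·14 = 3; e = 3 − 3 = 0

-1, 1.5, -1.5, 0.5, 2.5, -2, 0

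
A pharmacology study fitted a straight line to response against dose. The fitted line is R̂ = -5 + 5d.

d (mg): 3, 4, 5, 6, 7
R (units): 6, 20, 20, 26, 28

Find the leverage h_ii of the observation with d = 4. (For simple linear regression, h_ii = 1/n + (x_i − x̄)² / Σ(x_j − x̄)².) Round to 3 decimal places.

d̄ = (3 + 4 + 5 + 6 + 7)/5 = 5
Σ(d − d̄)² = 4 + 1 + 0 + 1 + 4 = 10
h = 1/5 + (-1)²/10 = 0.2 + 0.1 = 0.300

h = 0.300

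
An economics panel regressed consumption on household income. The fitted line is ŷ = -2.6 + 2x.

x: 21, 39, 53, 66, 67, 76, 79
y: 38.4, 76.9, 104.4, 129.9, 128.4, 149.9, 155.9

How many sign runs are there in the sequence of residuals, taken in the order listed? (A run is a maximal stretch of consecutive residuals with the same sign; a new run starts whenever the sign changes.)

4 runs

x=21: ŷ = -2.6 + 2·21 = 39.4; e = 38.4 − 39.4 = -1
x=39: ŷ = -2.6 + 2·39 = 75.4; e = 76.9 − 75.4 = 1.5
x=53: ŷ = -2.6 + 2·53 = 103.4; e = 104.4 − 103.4 = 1
x=66: ŷ = -2.6 + 2·66 = 129.4; e = 129.9 − 129.4 = 0.5
x=67: ŷ = -2.6 + 2·67 = 131.4; e = 128.4 − 131.4 = -3
x=76: ŷ = -2.6 + 2·76 = 149.4; e = 149.9 − 149.4 = 0.5
x=79: ŷ = -2.6 + 2·79 = 155.4; e = 155.9 − 155.4 = 0.5
Signs: − + + + − + +
Runs: −×1, +×3, −×1, +×2 → 4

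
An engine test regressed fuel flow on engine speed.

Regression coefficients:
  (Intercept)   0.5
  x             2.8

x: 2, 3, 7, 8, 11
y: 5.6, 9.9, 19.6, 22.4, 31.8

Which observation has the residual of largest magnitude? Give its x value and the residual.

x = 3, e = 1

x=2: ŷ = 0.5 + 2.8·2 = 6.1; e = 5.6 − 6.1 = -0.5
x=3: ŷ = 0.5 + 2.8·3 = 8.9; e = 9.9 − 8.9 = 1
x=7: ŷ = 0.5 + 2.8·7 = 20.1; e = 19.6 − 20.1 = -0.5
x=8: ŷ = 0.5 + 2.8·8 = 22.9; e = 22.4 − 22.9 = -0.5
x=11: ŷ = 0.5 + 2.8·11 = 31.3; e = 31.8 − 31.3 = 0.5
Largest |e| is 1 at x = 3, residual 1.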